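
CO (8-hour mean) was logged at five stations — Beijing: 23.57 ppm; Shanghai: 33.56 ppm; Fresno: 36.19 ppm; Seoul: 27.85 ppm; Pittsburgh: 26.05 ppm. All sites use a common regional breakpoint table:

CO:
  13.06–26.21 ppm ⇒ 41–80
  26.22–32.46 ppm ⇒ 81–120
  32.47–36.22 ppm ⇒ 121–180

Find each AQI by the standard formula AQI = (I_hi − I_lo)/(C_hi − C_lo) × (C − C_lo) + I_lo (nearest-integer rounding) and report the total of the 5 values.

Beijing: row 13.06–26.21 (AQI 41–80). (80−41)·(23.57−13.06)/(26.21−13.06) + 41 = 39·10.51/13.15 + 41 ≈ 72.17 → 72.
Shanghai: row 32.47–36.22 (AQI 121–180). (180−121)·(33.56−32.47)/(36.22−32.47) + 121 = 59·1.09/3.75 + 121 ≈ 138.15 → 138.
Fresno 36.19: bracket 32.47–36.22 → index 121–180; slope 59/3.75, offset 3.72.
AQI = 121 + 59/3.75·3.72 ≈ 179.53 ⇒ 180.
Seoul: 27.85 ∈ [26.22, 32.46] ↔ index [81, 120].
81 + (27.85−26.22)·(120−81)/(32.46−26.22) = 81 + 1.63·39/6.24 ≈ 91.19, so AQI = 91.
Pittsburgh: 26.05 lies in 13.06–26.21, so I_lo=41, I_hi=80, C_lo=13.06, C_hi=26.21.
(80−41)/(26.21−13.06) × (26.05−13.06) + 41 = 39/13.15 × 12.99 + 41 ≈ 79.53 → 80.
AQIs: Beijing=72, Shanghai=138, Fresno=180, Seoul=91, Pittsburgh=80. Sum = 72 + 138 + 180 + 91 + 80 = 561.

561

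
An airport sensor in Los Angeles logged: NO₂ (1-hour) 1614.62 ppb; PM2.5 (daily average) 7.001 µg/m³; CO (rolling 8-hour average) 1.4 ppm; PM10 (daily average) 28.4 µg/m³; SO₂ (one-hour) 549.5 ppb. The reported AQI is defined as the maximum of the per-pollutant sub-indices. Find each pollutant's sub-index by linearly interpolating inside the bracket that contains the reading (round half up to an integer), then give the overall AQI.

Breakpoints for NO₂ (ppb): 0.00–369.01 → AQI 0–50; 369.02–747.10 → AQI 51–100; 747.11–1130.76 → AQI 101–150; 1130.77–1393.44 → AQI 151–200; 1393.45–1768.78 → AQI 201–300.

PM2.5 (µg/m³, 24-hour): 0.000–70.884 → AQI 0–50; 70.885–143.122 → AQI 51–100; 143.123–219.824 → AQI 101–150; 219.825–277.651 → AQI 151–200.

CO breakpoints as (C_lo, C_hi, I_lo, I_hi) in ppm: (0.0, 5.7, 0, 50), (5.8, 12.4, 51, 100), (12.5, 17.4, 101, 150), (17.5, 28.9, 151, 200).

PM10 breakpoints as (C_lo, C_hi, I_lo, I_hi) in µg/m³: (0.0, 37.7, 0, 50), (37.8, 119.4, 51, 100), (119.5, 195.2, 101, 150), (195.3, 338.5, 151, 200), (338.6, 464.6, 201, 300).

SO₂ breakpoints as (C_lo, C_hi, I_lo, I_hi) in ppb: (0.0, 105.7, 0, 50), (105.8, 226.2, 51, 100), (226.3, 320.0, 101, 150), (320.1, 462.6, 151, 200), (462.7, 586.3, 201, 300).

NO₂: 1614.62 lies in 1393.45–1768.78, so I_lo=201, I_hi=300, C_lo=1393.45, C_hi=1768.78.
(300−201)/(1768.78−1393.45) × (1614.62−1393.45) + 201 = 99/375.33 × 221.17 + 201 ≈ 259.34 → 259.
PM2.5: 7.001 ∈ [0.000, 70.884] ↔ index [0, 50].
0 + (7.001−0.000)·(50−0)/(70.884−0.000) = 0 + 7.001·50/70.884 ≈ 4.94, so AQI = 5.
CO: 1.4 ∈ [0.0, 5.7] ↔ index [0, 50].
0 + (1.4−0.0)·(50−0)/(5.7−0.0) = 0 + 1.4·50/5.7 ≈ 12.28, so AQI = 12.
PM10: row 0.0–37.7 (AQI 0–50). (50−0)·(28.4−0.0)/(37.7−0.0) + 0 = 50·28.4/37.7 + 0 ≈ 37.67 → 38.
SO₂: 549.5 lies in 462.7–586.3, so I_lo=201, I_hi=300, C_lo=462.7, C_hi=586.3.
(300−201)/(586.3−462.7) × (549.5−462.7) + 201 = 99/123.6 × 86.8 + 201 ≈ 270.52 → 271.
Sub-indices: NO₂→259, PM2.5→5, CO→12, PM10→38, SO₂→271. Overall AQI = max = 271; dominant pollutant is SO₂.
AQI 271: Very Unhealthy.

271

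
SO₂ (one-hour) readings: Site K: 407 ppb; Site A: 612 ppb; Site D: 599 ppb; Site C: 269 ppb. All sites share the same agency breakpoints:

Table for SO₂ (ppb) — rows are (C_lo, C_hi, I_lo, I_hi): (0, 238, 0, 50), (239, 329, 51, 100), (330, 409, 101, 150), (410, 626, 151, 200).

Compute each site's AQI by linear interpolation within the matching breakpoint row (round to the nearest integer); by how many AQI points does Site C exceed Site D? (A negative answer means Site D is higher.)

Site K: 407 lies in 330–409, so I_lo=101, I_hi=150, C_lo=330, C_hi=409.
(150−101)/(409−330) × (407−330) + 101 = 49/79 × 77 + 101 ≈ 148.76 → 149.
Site A: row 410–626 (AQI 151–200). (200−151)·(612−410)/(626−410) + 151 = 49·202/216 + 151 ≈ 196.82 → 197.
Site D 599: bracket 410–626 → index 151–200; slope 49/216, offset 189.
AQI = 151 + 49/216·189 ≈ 193.88 ⇒ 194.
Site C: 269 ∈ [239, 329] ↔ index [51, 100].
51 + (269−239)·(100−51)/(329−239) = 51 + 30·49/90 ≈ 67.33, so AQI = 67.
AQIs: Site K=149, Site A=197, Site D=194, Site C=67. Site C (67) − Site D (194) = -127.

-127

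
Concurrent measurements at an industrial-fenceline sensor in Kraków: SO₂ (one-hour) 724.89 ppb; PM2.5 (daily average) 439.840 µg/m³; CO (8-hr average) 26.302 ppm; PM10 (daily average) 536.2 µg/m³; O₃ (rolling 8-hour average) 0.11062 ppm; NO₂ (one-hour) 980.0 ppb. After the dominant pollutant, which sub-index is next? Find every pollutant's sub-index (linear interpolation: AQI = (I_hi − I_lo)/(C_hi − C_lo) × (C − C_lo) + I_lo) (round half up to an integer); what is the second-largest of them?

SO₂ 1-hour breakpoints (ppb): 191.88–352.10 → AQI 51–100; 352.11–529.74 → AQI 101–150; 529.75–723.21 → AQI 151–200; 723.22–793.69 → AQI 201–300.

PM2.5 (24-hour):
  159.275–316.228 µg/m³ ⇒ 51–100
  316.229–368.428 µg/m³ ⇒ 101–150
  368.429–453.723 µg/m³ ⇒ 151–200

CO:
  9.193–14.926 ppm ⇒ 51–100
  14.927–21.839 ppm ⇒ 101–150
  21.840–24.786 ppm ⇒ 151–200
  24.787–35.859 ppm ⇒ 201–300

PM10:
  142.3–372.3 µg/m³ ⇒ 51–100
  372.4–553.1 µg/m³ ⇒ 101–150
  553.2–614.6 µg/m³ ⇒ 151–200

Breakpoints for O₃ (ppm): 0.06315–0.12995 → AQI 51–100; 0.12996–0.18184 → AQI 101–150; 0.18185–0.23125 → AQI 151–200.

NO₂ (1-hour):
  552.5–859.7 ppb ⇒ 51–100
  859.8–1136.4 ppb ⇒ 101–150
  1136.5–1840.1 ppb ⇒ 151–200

SO₂: row 723.22–793.69 (AQI 201–300). (300−201)·(724.89−723.22)/(793.69−723.22) + 201 = 99·1.67/70.47 + 201 ≈ 203.35 → 203.
PM2.5: 439.840 lies in 368.429–453.723, so I_lo=151, I_hi=200, C_lo=368.429, C_hi=453.723.
(200−151)/(453.723−368.429) × (439.840−368.429) + 151 = 49/85.294 × 71.411 + 151 ≈ 192.02 → 192.
CO: row 24.787–35.859 (AQI 201–300). (300−201)·(26.302−24.787)/(35.859−24.787) + 201 = 99·1.515/11.072 + 201 ≈ 214.55 → 215.
PM10: 536.2 lies in 372.4–553.1, so I_lo=101, I_hi=150, C_lo=372.4, C_hi=553.1.
(150−101)/(553.1−372.4) × (536.2−372.4) + 101 = 49/180.7 × 163.8 + 101 ≈ 145.42 → 145.
O₃: 0.11062 ∈ [0.06315, 0.12995] ↔ index [51, 100].
51 + (0.11062−0.06315)·(100−51)/(0.12995−0.06315) = 51 + 0.04747·49/0.06680 ≈ 85.82, so AQI = 86.
NO₂: row 859.8–1136.4 (AQI 101–150). (150−101)·(980.0−859.8)/(1136.4−859.8) + 101 = 49·120.2/276.6 + 101 ≈ 122.29 → 122.
Sub-indices: SO₂→203, PM2.5→192, CO→215, PM10→145, O₃→86, NO₂→122. Ranked high→low: 215, 203, 192, 145, 122, 86. Second-highest sub-index = 203.

203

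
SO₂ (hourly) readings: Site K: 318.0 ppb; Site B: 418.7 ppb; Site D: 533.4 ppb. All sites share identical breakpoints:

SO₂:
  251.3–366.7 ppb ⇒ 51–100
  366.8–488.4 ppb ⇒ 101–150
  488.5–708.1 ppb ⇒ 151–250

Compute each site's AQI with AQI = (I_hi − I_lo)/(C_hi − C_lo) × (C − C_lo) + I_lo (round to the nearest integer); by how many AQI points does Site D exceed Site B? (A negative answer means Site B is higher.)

Site K: 318.0 lies in 251.3–366.7, so I_lo=51, I_hi=100, C_lo=251.3, C_hi=366.7.
(100−51)/(366.7−251.3) × (318.0−251.3) + 51 = 49/115.4 × 66.7 + 51 ≈ 79.32 → 79.
Site B: row 366.8–488.4 (AQI 101–150). (150−101)·(418.7−366.8)/(488.4−366.8) + 101 = 49·51.9/121.6 + 101 ≈ 121.91 → 122.
Site D: row 488.5–708.1 (AQI 151–250). (250−151)·(533.4−488.5)/(708.1−488.5) + 151 = 99·44.9/219.6 + 151 ≈ 171.24 → 171.
AQIs: Site K=79, Site B=122, Site D=171. Site D (171) − Site B (122) = 49.

49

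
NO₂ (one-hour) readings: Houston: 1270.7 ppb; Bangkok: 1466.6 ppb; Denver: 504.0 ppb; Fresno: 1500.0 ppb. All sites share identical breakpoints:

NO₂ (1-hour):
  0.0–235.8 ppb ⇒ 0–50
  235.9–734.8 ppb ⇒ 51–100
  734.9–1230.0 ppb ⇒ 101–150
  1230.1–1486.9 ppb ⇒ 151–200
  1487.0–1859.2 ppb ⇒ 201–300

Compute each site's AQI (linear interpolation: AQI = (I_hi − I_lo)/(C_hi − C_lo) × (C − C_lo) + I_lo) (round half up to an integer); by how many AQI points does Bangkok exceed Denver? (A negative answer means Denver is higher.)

Houston 1270.7: bracket 1230.1–1486.9 → index 151–200; slope 49/256.8, offset 40.6.
AQI = 151 + 49/256.8·40.6 ≈ 158.75 ⇒ 159.
Bangkok: 1466.6 ∈ [1230.1, 1486.9] ↔ index [151, 200].
151 + (1466.6−1230.1)·(200−151)/(1486.9−1230.1) = 151 + 236.5·49/256.8 ≈ 196.13, so AQI = 196.
Denver 504.0: bracket 235.9–734.8 → index 51–100; slope 49/498.9, offset 268.1.
AQI = 51 + 49/498.9·268.1 ≈ 77.33 ⇒ 77.
Fresno 1500.0: bracket 1487.0–1859.2 → index 201–300; slope 99/372.2, offset 13.0.
AQI = 201 + 99/372.2·13.0 ≈ 204.46 ⇒ 204.
AQIs: Houston=159, Bangkok=196, Denver=77, Fresno=204. Bangkok (196) − Denver (77) = 119.

119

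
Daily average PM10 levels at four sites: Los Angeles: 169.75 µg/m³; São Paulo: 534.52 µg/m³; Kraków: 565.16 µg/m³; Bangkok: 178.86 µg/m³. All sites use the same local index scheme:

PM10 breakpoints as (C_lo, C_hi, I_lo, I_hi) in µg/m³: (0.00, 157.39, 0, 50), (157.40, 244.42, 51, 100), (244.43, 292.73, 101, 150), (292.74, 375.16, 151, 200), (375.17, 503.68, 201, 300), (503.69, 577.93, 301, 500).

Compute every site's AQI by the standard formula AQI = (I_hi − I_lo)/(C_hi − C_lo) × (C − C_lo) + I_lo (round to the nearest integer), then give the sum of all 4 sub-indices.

Los Angeles: 169.75 lies in 157.40–244.42, so I_lo=51, I_hi=100, C_lo=157.40, C_hi=244.42.
(100−51)/(244.42−157.40) × (169.75−157.40) + 51 = 49/87.02 × 12.35 + 51 ≈ 57.95 → 58.
São Paulo 534.52: bracket 503.69–577.93 → index 301–500; slope 199/74.24, offset 30.83.
AQI = 301 + 199/74.24·30.83 ≈ 383.64 ⇒ 384.
Kraków: 565.16 lies in 503.69–577.93, so I_lo=301, I_hi=500, C_lo=503.69, C_hi=577.93.
(500−301)/(577.93−503.69) × (565.16−503.69) + 301 = 199/74.24 × 61.47 + 301 ≈ 465.77 → 466.
Bangkok 178.86: bracket 157.40–244.42 → index 51–100; slope 49/87.02, offset 21.46.
AQI = 51 + 49/87.02·21.46 ≈ 63.08 ⇒ 63.
AQIs: Los Angeles=58, São Paulo=384, Kraków=466, Bangkok=63. Sum = 58 + 384 + 466 + 63 = 971.

971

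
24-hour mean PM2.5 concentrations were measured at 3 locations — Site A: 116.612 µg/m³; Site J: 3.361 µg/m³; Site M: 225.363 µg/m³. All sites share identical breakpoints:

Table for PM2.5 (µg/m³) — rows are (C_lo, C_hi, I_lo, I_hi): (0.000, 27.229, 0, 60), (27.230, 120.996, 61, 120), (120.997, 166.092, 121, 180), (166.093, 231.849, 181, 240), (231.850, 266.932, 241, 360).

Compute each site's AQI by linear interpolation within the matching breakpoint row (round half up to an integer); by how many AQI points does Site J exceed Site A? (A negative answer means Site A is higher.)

Site A: 116.612 lies in 27.230–120.996, so I_lo=61, I_hi=120, C_lo=27.230, C_hi=120.996.
(120−61)/(120.996−27.230) × (116.612−27.230) + 61 = 59/93.766 × 89.382 + 61 ≈ 117.24 → 117.
Site J 3.361: bracket 0.000–27.229 → index 0–60; slope 60/27.229, offset 3.361.
AQI = 0 + 60/27.229·3.361 ≈ 7.41 ⇒ 7.
Site M: row 166.093–231.849 (AQI 181–240). (240−181)·(225.363−166.093)/(231.849−166.093) + 181 = 59·59.270/65.756 + 181 ≈ 234.18 → 234.
AQIs: Site A=117, Site J=7, Site M=234. Site J (7) − Site A (117) = -110.

-110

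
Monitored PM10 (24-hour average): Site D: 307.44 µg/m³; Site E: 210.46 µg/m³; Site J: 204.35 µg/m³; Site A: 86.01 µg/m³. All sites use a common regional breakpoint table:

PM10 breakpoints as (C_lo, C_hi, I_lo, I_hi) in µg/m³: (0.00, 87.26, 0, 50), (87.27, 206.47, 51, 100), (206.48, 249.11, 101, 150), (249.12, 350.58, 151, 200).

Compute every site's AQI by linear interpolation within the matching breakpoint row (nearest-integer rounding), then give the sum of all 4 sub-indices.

Site D: row 249.12–350.58 (AQI 151–200). (200−151)·(307.44−249.12)/(350.58−249.12) + 151 = 49·58.32/101.46 + 151 ≈ 179.17 → 179.
Site E: row 206.48–249.11 (AQI 101–150). (150−101)·(210.46−206.48)/(249.11−206.48) + 101 = 49·3.98/42.63 + 101 ≈ 105.57 → 106.
Site J: row 87.27–206.47 (AQI 51–100). (100−51)·(204.35−87.27)/(206.47−87.27) + 51 = 49·117.08/119.20 + 51 ≈ 99.13 → 99.
Site A 86.01: bracket 0.00–87.26 → index 0–50; slope 50/87.26, offset 86.01.
AQI = 0 + 50/87.26·86.01 ≈ 49.28 ⇒ 49.
AQIs: Site D=179, Site E=106, Site J=99, Site A=49. Sum = 179 + 106 + 99 + 49 = 433.

433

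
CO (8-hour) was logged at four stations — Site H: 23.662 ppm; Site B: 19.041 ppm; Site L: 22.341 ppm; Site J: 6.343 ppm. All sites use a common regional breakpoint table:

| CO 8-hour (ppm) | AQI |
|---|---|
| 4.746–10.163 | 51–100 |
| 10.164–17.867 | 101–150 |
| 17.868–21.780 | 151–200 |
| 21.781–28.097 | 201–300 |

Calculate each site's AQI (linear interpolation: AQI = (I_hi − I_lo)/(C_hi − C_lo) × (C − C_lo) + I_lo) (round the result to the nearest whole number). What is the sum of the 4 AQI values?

671

Site H 23.662: bracket 21.781–28.097 → index 201–300; slope 99/6.316, offset 1.881.
AQI = 201 + 99/6.316·1.881 ≈ 230.48 ⇒ 230.
Site B 19.041: bracket 17.868–21.780 → index 151–200; slope 49/3.912, offset 1.173.
AQI = 151 + 49/3.912·1.173 ≈ 165.69 ⇒ 166.
Site L: row 21.781–28.097 (AQI 201–300). (300−201)·(22.341−21.781)/(28.097−21.781) + 201 = 99·0.560/6.316 + 201 ≈ 209.78 → 210.
Site J: 6.343 ∈ [4.746, 10.163] ↔ index [51, 100].
51 + (6.343−4.746)·(100−51)/(10.163−4.746) = 51 + 1.597·49/5.417 ≈ 65.45, so AQI = 65.
AQIs: Site H=230, Site B=166, Site L=210, Site J=65. Sum = 230 + 166 + 210 + 65 = 671.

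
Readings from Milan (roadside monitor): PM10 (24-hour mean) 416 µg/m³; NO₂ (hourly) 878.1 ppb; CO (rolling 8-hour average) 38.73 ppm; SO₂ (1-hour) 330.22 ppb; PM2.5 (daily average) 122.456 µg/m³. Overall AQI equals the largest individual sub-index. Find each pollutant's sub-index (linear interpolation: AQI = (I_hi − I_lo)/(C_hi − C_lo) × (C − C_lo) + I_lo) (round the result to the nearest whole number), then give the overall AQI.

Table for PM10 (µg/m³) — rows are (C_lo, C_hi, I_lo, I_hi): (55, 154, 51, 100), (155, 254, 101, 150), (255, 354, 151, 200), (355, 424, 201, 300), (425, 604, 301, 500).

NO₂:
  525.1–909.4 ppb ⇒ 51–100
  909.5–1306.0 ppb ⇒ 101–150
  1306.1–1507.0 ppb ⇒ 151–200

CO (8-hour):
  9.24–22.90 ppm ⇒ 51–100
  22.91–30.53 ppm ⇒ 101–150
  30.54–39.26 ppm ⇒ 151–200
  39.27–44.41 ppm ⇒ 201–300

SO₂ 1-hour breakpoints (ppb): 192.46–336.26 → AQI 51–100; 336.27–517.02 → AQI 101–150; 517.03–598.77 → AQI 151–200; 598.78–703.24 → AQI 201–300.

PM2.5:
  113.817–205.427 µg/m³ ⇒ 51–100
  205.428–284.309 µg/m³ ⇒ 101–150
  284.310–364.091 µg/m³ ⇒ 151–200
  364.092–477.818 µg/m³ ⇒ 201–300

PM10: 416 lies in 355–424, so I_lo=201, I_hi=300, C_lo=355, C_hi=424.
(300−201)/(424−355) × (416−355) + 201 = 99/69 × 61 + 201 ≈ 288.52 → 289.
NO₂: row 525.1–909.4 (AQI 51–100). (100−51)·(878.1−525.1)/(909.4−525.1) + 51 = 49·353.0/384.3 + 51 ≈ 96.01 → 96.
CO: 38.73 ∈ [30.54, 39.26] ↔ index [151, 200].
151 + (38.73−30.54)·(200−151)/(39.26−30.54) = 151 + 8.19·49/8.72 ≈ 197.02, so AQI = 197.
SO₂: row 192.46–336.26 (AQI 51–100). (100−51)·(330.22−192.46)/(336.26−192.46) + 51 = 49·137.76/143.80 + 51 ≈ 97.94 → 98.
PM2.5: 122.456 ∈ [113.817, 205.427] ↔ index [51, 100].
51 + (122.456−113.817)·(100−51)/(205.427−113.817) = 51 + 8.639·49/91.610 ≈ 55.62, so AQI = 56.
Sub-indices: PM10→289, NO₂→96, CO→197, SO₂→98, PM2.5→56. Overall AQI = max = 289; dominant pollutant is PM10.

289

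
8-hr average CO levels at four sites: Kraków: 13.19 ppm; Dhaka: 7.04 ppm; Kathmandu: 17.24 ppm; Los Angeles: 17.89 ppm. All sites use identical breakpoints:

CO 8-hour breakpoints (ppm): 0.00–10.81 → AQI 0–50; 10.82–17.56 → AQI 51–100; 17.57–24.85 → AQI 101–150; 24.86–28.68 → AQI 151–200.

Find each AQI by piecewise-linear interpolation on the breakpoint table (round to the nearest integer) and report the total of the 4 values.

Kraków: 13.19 ∈ [10.82, 17.56] ↔ index [51, 100].
51 + (13.19−10.82)·(100−51)/(17.56−10.82) = 51 + 2.37·49/6.74 ≈ 68.23, so AQI = 68.
Dhaka 7.04: bracket 0.00–10.81 → index 0–50; slope 50/10.81, offset 7.04.
AQI = 0 + 50/10.81·7.04 ≈ 32.56 ⇒ 33.
Kathmandu 17.24: bracket 10.82–17.56 → index 51–100; slope 49/6.74, offset 6.42.
AQI = 51 + 49/6.74·6.42 ≈ 97.67 ⇒ 98.
Los Angeles: 17.89 ∈ [17.57, 24.85] ↔ index [101, 150].
101 + (17.89−17.57)·(150−101)/(24.85−17.57) = 101 + 0.32·49/7.28 ≈ 103.15, so AQI = 103.
AQIs: Kraków=68, Dhaka=33, Kathmandu=98, Los Angeles=103. Sum = 68 + 33 + 98 + 103 = 302.

302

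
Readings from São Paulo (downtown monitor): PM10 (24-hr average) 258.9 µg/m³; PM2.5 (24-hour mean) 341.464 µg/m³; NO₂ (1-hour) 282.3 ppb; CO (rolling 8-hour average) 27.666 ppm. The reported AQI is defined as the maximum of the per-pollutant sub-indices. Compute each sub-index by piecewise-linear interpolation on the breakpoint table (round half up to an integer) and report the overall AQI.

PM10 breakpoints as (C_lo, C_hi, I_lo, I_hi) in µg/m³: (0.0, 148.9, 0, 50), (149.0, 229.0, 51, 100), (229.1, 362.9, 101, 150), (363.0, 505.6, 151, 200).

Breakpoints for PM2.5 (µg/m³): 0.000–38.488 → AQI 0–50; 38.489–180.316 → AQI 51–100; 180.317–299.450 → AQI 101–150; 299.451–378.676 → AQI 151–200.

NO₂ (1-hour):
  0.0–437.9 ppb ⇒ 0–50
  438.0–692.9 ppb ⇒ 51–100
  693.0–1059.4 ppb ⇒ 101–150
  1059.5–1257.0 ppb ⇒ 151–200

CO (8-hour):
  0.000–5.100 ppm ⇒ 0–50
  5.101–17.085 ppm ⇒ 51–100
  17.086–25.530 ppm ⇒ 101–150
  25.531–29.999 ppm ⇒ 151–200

177

PM10: 258.9 ∈ [229.1, 362.9] ↔ index [101, 150].
101 + (258.9−229.1)·(150−101)/(362.9−229.1) = 101 + 29.8·49/133.8 ≈ 111.91, so AQI = 112.
PM2.5: row 299.451–378.676 (AQI 151–200). (200−151)·(341.464−299.451)/(378.676−299.451) + 151 = 49·42.013/79.225 + 151 ≈ 176.98 → 177.
NO₂ 282.3: bracket 0.0–437.9 → index 0–50; slope 50/437.9, offset 282.3.
AQI = 0 + 50/437.9·282.3 ≈ 32.23 ⇒ 32.
CO: 27.666 ∈ [25.531, 29.999] ↔ index [151, 200].
151 + (27.666−25.531)·(200−151)/(29.999−25.531) = 151 + 2.135·49/4.468 ≈ 174.41, so AQI = 174.
Sub-indices: PM10→112, PM2.5→177, NO₂→32, CO→174. Overall AQI = max = 177; dominant pollutant is PM2.5.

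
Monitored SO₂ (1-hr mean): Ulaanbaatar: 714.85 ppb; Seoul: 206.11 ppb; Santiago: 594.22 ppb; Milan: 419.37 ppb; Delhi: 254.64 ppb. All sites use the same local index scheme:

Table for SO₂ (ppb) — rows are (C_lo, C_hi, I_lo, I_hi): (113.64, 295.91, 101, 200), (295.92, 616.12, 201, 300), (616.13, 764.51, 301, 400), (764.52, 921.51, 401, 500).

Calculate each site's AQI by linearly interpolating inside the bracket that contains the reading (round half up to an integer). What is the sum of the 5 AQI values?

Ulaanbaatar: 714.85 lies in 616.13–764.51, so I_lo=301, I_hi=400, C_lo=616.13, C_hi=764.51.
(400−301)/(764.51−616.13) × (714.85−616.13) + 301 = 99/148.38 × 98.72 + 301 ≈ 366.87 → 367.
Seoul: row 113.64–295.91 (AQI 101–200). (200−101)·(206.11−113.64)/(295.91−113.64) + 101 = 99·92.47/182.27 + 101 ≈ 151.23 → 151.
Santiago 594.22: bracket 295.92–616.12 → index 201–300; slope 99/320.20, offset 298.30.
AQI = 201 + 99/320.20·298.30 ≈ 293.23 ⇒ 293.
Milan: row 295.92–616.12 (AQI 201–300). (300−201)·(419.37−295.92)/(616.12−295.92) + 201 = 99·123.45/320.20 + 201 ≈ 239.17 → 239.
Delhi: row 113.64–295.91 (AQI 101–200). (200−101)·(254.64−113.64)/(295.91−113.64) + 101 = 99·141.00/182.27 + 101 ≈ 177.58 → 178.
AQIs: Ulaanbaatar=367, Seoul=151, Santiago=293, Milan=239, Delhi=178. Sum = 367 + 151 + 293 + 239 + 178 = 1228.

1228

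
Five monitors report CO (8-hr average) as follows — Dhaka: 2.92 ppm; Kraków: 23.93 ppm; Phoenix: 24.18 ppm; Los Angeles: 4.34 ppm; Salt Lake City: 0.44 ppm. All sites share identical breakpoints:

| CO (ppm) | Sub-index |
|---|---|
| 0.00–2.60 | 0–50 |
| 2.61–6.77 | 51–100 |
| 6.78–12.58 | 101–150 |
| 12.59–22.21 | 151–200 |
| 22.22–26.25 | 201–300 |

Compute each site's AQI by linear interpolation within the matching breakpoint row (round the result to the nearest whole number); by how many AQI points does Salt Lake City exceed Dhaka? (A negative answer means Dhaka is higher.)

-47

Dhaka 2.92: bracket 2.61–6.77 → index 51–100; slope 49/4.16, offset 0.31.
AQI = 51 + 49/4.16·0.31 ≈ 54.65 ⇒ 55.
Kraków: row 22.22–26.25 (AQI 201–300). (300−201)·(23.93−22.22)/(26.25−22.22) + 201 = 99·1.71/4.03 + 201 ≈ 243.01 → 243.
Phoenix 24.18: bracket 22.22–26.25 → index 201–300; slope 99/4.03, offset 1.96.
AQI = 201 + 99/4.03·1.96 ≈ 249.15 ⇒ 249.
Los Angeles: 4.34 ∈ [2.61, 6.77] ↔ index [51, 100].
51 + (4.34−2.61)·(100−51)/(6.77−2.61) = 51 + 1.73·49/4.16 ≈ 71.38, so AQI = 71.
Salt Lake City: row 0.00–2.60 (AQI 0–50). (50−0)·(0.44−0.00)/(2.60−0.00) + 0 = 50·0.44/2.60 + 0 ≈ 8.46 → 8.
AQIs: Dhaka=55, Kraków=243, Phoenix=249, Los Angeles=71, Salt Lake City=8. Salt Lake City (8) − Dhaka (55) = -47.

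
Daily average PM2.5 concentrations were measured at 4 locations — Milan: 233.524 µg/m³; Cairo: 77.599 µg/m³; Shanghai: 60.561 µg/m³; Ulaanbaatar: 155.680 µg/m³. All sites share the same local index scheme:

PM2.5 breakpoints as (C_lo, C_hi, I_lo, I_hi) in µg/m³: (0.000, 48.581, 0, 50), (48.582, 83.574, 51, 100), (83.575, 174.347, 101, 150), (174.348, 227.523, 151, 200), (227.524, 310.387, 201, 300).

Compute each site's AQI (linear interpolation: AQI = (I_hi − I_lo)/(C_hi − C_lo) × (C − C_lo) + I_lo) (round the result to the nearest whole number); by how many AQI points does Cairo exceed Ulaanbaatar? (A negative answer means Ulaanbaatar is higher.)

Milan 233.524: bracket 227.524–310.387 → index 201–300; slope 99/82.863, offset 6.000.
AQI = 201 + 99/82.863·6.000 ≈ 208.17 ⇒ 208.
Cairo: 77.599 ∈ [48.582, 83.574] ↔ index [51, 100].
51 + (77.599−48.582)·(100−51)/(83.574−48.582) = 51 + 29.017·49/34.992 ≈ 91.63, so AQI = 92.
Shanghai: row 48.582–83.574 (AQI 51–100). (100−51)·(60.561−48.582)/(83.574−48.582) + 51 = 49·11.979/34.992 + 51 ≈ 67.77 → 68.
Ulaanbaatar: row 83.575–174.347 (AQI 101–150). (150−101)·(155.680−83.575)/(174.347−83.575) + 101 = 49·72.105/90.772 + 101 ≈ 139.92 → 140.
AQIs: Milan=208, Cairo=92, Shanghai=68, Ulaanbaatar=140. Cairo (92) − Ulaanbaatar (140) = -48.

-48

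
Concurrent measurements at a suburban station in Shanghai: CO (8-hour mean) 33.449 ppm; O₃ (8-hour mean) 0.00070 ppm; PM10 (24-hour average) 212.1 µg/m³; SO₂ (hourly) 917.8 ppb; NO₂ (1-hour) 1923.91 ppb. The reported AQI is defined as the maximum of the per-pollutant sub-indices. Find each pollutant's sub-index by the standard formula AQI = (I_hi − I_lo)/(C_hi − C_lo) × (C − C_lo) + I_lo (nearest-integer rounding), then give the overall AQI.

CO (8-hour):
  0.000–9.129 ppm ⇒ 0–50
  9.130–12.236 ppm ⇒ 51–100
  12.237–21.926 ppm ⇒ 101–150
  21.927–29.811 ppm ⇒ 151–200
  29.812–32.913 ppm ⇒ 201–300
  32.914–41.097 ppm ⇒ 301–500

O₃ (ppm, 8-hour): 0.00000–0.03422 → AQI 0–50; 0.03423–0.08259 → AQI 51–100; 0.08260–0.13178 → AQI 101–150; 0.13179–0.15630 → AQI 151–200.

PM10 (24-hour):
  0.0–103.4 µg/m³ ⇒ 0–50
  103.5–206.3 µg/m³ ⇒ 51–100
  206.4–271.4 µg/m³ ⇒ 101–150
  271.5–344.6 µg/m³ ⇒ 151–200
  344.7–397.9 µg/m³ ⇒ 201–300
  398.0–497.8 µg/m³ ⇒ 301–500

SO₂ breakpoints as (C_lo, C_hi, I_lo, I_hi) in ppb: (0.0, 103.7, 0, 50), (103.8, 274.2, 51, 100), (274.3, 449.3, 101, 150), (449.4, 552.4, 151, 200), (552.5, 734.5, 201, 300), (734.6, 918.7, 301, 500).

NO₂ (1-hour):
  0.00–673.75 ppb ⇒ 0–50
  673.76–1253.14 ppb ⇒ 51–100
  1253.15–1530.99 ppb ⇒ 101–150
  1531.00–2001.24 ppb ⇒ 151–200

499

CO: row 32.914–41.097 (AQI 301–500). (500−301)·(33.449−32.914)/(41.097−32.914) + 301 = 199·0.535/8.183 + 301 ≈ 314.01 → 314.
O₃ 0.00070: bracket 0.00000–0.03422 → index 0–50; slope 50/0.03422, offset 0.00070.
AQI = 0 + 50/0.03422·0.00070 ≈ 1.02 ⇒ 1.
PM10 212.1: bracket 206.4–271.4 → index 101–150; slope 49/65.0, offset 5.7.
AQI = 101 + 49/65.0·5.7 ≈ 105.30 ⇒ 105.
SO₂: 917.8 lies in 734.6–918.7, so I_lo=301, I_hi=500, C_lo=734.6, C_hi=918.7.
(500−301)/(918.7−734.6) × (917.8−734.6) + 301 = 199/184.1 × 183.2 + 301 ≈ 499.03 → 499.
NO₂: 1923.91 ∈ [1531.00, 2001.24] ↔ index [151, 200].
151 + (1923.91−1531.00)·(200−151)/(2001.24−1531.00) = 151 + 392.91·49/470.24 ≈ 191.94, so AQI = 192.
Sub-indices: CO→314, O₃→1, PM10→105, SO₂→499, NO₂→192. Overall AQI = max = 499; dominant pollutant is SO₂.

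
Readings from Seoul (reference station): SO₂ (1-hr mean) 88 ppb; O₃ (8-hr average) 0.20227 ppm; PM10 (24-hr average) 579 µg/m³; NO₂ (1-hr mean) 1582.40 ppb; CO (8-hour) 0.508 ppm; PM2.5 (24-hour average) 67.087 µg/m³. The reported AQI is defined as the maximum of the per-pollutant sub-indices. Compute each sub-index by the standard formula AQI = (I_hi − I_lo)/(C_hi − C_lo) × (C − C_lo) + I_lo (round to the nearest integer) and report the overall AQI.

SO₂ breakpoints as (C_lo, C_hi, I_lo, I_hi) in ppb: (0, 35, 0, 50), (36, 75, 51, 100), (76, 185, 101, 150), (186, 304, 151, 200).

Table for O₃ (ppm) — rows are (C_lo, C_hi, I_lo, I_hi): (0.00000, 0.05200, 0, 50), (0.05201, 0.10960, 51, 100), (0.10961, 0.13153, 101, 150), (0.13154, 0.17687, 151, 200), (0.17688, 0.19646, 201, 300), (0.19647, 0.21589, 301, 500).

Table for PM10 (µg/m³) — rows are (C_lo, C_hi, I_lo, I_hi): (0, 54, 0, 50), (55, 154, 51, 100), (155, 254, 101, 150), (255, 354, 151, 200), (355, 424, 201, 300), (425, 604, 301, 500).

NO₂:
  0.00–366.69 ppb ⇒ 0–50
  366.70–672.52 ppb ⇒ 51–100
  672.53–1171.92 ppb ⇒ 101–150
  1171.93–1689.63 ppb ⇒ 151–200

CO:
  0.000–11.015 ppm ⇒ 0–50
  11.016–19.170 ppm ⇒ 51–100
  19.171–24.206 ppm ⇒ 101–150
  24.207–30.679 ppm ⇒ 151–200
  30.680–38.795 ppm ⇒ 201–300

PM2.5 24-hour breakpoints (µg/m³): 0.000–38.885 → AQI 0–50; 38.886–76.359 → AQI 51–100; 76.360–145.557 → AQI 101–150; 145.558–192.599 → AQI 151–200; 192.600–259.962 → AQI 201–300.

472

SO₂ 88: bracket 76–185 → index 101–150; slope 49/109, offset 12.
AQI = 101 + 49/109·12 ≈ 106.39 ⇒ 106.
O₃: 0.20227 ∈ [0.19647, 0.21589] ↔ index [301, 500].
301 + (0.20227−0.19647)·(500−301)/(0.21589−0.19647) = 301 + 0.00580·199/0.01942 ≈ 360.43, so AQI = 360.
PM10: row 425–604 (AQI 301–500). (500−301)·(579−425)/(604−425) + 301 = 199·154/179 + 301 ≈ 472.21 → 472.
NO₂: 1582.40 lies in 1171.93–1689.63, so I_lo=151, I_hi=200, C_lo=1171.93, C_hi=1689.63.
(200−151)/(1689.63−1171.93) × (1582.40−1171.93) + 151 = 49/517.70 × 410.47 + 151 ≈ 189.85 → 190.
CO: 0.508 lies in 0.000–11.015, so I_lo=0, I_hi=50, C_lo=0.000, C_hi=11.015.
(50−0)/(11.015−0.000) × (0.508−0.000) + 0 = 50/11.015 × 0.508 + 0 ≈ 2.31 → 2.
PM2.5: 67.087 lies in 38.886–76.359, so I_lo=51, I_hi=100, C_lo=38.886, C_hi=76.359.
(100−51)/(76.359−38.886) × (67.087−38.886) + 51 = 49/37.473 × 28.201 + 51 ≈ 87.88 → 88.
Sub-indices: SO₂→106, O₃→360, PM10→472, NO₂→190, CO→2, PM2.5→88. Overall AQI = max = 472; dominant pollutant is PM10.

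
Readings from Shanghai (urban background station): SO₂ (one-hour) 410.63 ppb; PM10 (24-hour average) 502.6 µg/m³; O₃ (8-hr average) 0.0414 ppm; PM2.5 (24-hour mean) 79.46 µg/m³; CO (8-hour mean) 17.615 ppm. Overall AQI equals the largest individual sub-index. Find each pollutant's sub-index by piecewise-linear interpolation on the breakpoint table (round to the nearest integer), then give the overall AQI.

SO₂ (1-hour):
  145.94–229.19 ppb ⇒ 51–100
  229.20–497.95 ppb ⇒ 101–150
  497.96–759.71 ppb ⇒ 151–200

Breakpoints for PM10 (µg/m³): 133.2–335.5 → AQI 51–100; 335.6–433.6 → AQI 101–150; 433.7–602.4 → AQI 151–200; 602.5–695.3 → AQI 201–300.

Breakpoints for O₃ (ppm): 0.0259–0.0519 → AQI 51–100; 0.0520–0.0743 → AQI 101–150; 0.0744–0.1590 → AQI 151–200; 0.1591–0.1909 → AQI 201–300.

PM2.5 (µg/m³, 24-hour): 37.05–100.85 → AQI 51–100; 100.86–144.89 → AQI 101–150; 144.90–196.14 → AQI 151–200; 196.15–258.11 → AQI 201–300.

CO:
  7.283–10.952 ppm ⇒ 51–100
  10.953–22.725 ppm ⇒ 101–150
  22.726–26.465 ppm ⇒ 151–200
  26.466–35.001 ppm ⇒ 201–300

SO₂ 410.63: bracket 229.20–497.95 → index 101–150; slope 49/268.75, offset 181.43.
AQI = 101 + 49/268.75·181.43 ≈ 134.08 ⇒ 134.
PM10: row 433.7–602.4 (AQI 151–200). (200−151)·(502.6−433.7)/(602.4−433.7) + 151 = 49·68.9/168.7 + 151 ≈ 171.01 → 171.
O₃: 0.0414 ∈ [0.0259, 0.0519] ↔ index [51, 100].
51 + (0.0414−0.0259)·(100−51)/(0.0519−0.0259) = 51 + 0.0155·49/0.0260 ≈ 80.21, so AQI = 80.
PM2.5: 79.46 lies in 37.05–100.85, so I_lo=51, I_hi=100, C_lo=37.05, C_hi=100.85.
(100−51)/(100.85−37.05) × (79.46−37.05) + 51 = 49/63.80 × 42.41 + 51 ≈ 83.57 → 84.
CO: row 10.953–22.725 (AQI 101–150). (150−101)·(17.615−10.953)/(22.725−10.953) + 101 = 49·6.662/11.772 + 101 ≈ 128.73 → 129.
Sub-indices: SO₂→134, PM10→171, O₃→80, PM2.5→84, CO→129. Overall AQI = max = 171; dominant pollutant is PM10.
AQI 171: Unhealthy.

171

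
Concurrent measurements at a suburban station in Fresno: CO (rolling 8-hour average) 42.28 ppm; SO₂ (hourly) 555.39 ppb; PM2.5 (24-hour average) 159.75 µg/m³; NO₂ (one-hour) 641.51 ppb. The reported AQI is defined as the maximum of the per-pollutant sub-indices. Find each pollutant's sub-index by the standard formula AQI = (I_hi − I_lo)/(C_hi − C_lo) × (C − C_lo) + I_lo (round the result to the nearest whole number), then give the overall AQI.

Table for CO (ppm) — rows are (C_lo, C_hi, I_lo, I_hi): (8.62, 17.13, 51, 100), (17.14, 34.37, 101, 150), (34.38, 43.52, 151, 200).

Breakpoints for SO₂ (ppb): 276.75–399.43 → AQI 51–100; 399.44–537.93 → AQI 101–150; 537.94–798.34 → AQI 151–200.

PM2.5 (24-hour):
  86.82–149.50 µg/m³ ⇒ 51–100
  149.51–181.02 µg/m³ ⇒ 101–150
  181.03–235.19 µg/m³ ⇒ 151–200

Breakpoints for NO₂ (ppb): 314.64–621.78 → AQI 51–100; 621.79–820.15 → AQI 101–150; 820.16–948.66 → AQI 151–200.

CO 42.28: bracket 34.38–43.52 → index 151–200; slope 49/9.14, offset 7.90.
AQI = 151 + 49/9.14·7.90 ≈ 193.35 ⇒ 193.
SO₂: 555.39 lies in 537.94–798.34, so I_lo=151, I_hi=200, C_lo=537.94, C_hi=798.34.
(200−151)/(798.34−537.94) × (555.39−537.94) + 151 = 49/260.40 × 17.45 + 151 ≈ 154.28 → 154.
PM2.5: row 149.51–181.02 (AQI 101–150). (150−101)·(159.75−149.51)/(181.02−149.51) + 101 = 49·10.24/31.51 + 101 ≈ 116.92 → 117.
NO₂: row 621.79–820.15 (AQI 101–150). (150−101)·(641.51−621.79)/(820.15−621.79) + 101 = 49·19.72/198.36 + 101 ≈ 105.87 → 106.
Sub-indices: CO→193, SO₂→154, PM2.5→117, NO₂→106. Overall AQI = max = 193; dominant pollutant is CO.

193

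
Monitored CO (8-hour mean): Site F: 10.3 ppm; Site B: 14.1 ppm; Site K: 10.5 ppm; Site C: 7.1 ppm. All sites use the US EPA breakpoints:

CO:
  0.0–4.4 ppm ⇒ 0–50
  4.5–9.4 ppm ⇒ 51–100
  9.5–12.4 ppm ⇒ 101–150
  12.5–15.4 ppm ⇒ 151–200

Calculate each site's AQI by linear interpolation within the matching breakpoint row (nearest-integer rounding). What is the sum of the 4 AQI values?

Site F: 10.3 ∈ [9.5, 12.4] ↔ index [101, 150].
101 + (10.3−9.5)·(150−101)/(12.4−9.5) = 101 + 0.8·49/2.9 ≈ 114.52, so AQI = 115.
Site B: 14.1 ∈ [12.5, 15.4] ↔ index [151, 200].
151 + (14.1−12.5)·(200−151)/(15.4−12.5) = 151 + 1.6·49/2.9 ≈ 178.03, so AQI = 178.
Site K 10.5: bracket 9.5–12.4 → index 101–150; slope 49/2.9, offset 1.0.
AQI = 101 + 49/2.9·1.0 ≈ 117.90 ⇒ 118.
Site C: 7.1 ∈ [4.5, 9.4] ↔ index [51, 100].
51 + (7.1−4.5)·(100−51)/(9.4−4.5) = 51 + 2.6·49/4.9 ≈ 77.00, so AQI = 77.
AQIs: Site F=115, Site B=178, Site K=118, Site C=77. Sum = 115 + 178 + 118 + 77 = 488.

488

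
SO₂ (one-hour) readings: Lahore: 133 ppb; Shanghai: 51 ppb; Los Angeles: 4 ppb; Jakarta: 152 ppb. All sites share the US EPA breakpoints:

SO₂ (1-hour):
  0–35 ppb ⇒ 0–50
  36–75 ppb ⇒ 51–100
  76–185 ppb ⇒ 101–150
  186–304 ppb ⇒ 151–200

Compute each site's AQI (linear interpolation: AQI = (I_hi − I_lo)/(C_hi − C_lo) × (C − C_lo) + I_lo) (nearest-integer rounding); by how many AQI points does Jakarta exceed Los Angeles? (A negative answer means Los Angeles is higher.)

129

Lahore: 133 ∈ [76, 185] ↔ index [101, 150].
101 + (133−76)·(150−101)/(185−76) = 101 + 57·49/109 ≈ 126.62, so AQI = 127.
Shanghai: row 36–75 (AQI 51–100). (100−51)·(51−36)/(75−36) + 51 = 49·15/39 + 51 ≈ 69.85 → 70.
Los Angeles 4: bracket 0–35 → index 0–50; slope 50/35, offset 4.
AQI = 0 + 50/35·4 ≈ 5.71 ⇒ 6.
Jakarta: row 76–185 (AQI 101–150). (150−101)·(152−76)/(185−76) + 101 = 49·76/109 + 101 ≈ 135.17 → 135.
AQIs: Lahore=127, Shanghai=70, Los Angeles=6, Jakarta=135. Jakarta (135) − Los Angeles (6) = 129.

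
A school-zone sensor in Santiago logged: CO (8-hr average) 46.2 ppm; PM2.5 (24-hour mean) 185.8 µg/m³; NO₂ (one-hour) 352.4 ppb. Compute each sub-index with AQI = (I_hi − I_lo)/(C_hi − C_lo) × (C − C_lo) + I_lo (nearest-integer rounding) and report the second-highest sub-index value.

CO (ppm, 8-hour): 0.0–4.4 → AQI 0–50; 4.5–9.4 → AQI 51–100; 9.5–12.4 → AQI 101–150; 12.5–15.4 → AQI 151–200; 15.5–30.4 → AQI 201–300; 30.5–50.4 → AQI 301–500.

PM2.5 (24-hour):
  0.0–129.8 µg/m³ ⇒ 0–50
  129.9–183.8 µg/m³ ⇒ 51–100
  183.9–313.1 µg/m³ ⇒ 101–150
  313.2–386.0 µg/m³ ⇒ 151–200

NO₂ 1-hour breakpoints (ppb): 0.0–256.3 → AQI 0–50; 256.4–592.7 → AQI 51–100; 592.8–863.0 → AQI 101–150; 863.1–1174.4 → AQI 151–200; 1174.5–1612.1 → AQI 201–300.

102

CO: 46.2 lies in 30.5–50.4, so I_lo=301, I_hi=500, C_lo=30.5, C_hi=50.4.
(500−301)/(50.4−30.5) × (46.2−30.5) + 301 = 199/19.9 × 15.7 + 301 ≈ 458.00 → 458.
PM2.5: row 183.9–313.1 (AQI 101–150). (150−101)·(185.8−183.9)/(313.1−183.9) + 101 = 49·1.9/129.2 + 101 ≈ 101.72 → 102.
NO₂: row 256.4–592.7 (AQI 51–100). (100−51)·(352.4−256.4)/(592.7−256.4) + 51 = 49·96.0/336.3 + 51 ≈ 64.99 → 65.
Sub-indices: CO→458, PM2.5→102, NO₂→65. Ranked high→low: 458, 102, 65. Second-highest sub-index = 102.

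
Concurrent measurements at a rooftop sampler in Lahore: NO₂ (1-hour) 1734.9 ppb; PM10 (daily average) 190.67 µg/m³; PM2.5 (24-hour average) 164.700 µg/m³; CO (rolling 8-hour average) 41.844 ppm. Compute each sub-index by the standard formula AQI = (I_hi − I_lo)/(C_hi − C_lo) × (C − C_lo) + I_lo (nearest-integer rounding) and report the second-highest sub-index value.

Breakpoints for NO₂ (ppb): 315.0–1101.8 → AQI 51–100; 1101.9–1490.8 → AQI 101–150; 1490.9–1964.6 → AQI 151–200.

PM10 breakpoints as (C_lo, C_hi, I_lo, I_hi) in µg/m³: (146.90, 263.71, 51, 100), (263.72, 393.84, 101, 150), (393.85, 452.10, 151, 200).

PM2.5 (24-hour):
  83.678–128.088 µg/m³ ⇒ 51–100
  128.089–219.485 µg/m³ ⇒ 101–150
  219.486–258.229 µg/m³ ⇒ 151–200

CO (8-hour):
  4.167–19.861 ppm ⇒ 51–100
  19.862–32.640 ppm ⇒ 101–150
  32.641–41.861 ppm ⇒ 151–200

NO₂: row 1490.9–1964.6 (AQI 151–200). (200−151)·(1734.9−1490.9)/(1964.6−1490.9) + 151 = 49·244.0/473.7 + 151 ≈ 176.24 → 176.
PM10 190.67: bracket 146.90–263.71 → index 51–100; slope 49/116.81, offset 43.77.
AQI = 51 + 49/116.81·43.77 ≈ 69.36 ⇒ 69.
PM2.5 164.700: bracket 128.089–219.485 → index 101–150; slope 49/91.396, offset 36.611.
AQI = 101 + 49/91.396·36.611 ≈ 120.63 ⇒ 121.
CO: 41.844 ∈ [32.641, 41.861] ↔ index [151, 200].
151 + (41.844−32.641)·(200−151)/(41.861−32.641) = 151 + 9.203·49/9.220 ≈ 199.91, so AQI = 200.
Sub-indices: NO₂→176, PM10→69, PM2.5→121, CO→200. Ranked high→low: 200, 176, 121, 69. Second-highest sub-index = 176.

176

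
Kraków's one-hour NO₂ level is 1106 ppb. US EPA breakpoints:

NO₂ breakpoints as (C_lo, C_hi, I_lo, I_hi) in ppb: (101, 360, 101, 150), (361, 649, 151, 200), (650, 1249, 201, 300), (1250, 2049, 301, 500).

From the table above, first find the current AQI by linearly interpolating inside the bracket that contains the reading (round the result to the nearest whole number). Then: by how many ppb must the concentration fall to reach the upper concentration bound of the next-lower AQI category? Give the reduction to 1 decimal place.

457.0

NO₂: 1106 lies in 650–1249, so I_lo=201, I_hi=300, C_lo=650, C_hi=1249.
(300−201)/(1249−650) × (1106−650) + 201 = 99/599 × 456 + 201 ≈ 276.37 → 276.
Current AQI 276 is in the Very Unhealthy range (201–300). The next-lower category tops out at AQI 200, whose upper concentration bound is 649 ppb.
Reduction needed = 1106 − 649 = 457.0 ppb.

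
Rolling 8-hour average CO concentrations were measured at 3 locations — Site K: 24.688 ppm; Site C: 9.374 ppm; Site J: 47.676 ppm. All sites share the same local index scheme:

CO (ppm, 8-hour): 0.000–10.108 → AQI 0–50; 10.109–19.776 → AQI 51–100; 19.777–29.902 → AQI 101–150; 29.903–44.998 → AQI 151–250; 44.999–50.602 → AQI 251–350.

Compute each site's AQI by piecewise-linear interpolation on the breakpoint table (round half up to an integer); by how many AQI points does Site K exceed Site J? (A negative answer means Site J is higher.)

Site K 24.688: bracket 19.777–29.902 → index 101–150; slope 49/10.125, offset 4.911.
AQI = 101 + 49/10.125·4.911 ≈ 124.77 ⇒ 125.
Site C: row 0.000–10.108 (AQI 0–50). (50−0)·(9.374−0.000)/(10.108−0.000) + 0 = 50·9.374/10.108 + 0 ≈ 46.37 → 46.
Site J 47.676: bracket 44.999–50.602 → index 251–350; slope 99/5.603, offset 2.677.
AQI = 251 + 99/5.603·2.677 ≈ 298.30 ⇒ 298.
AQIs: Site K=125, Site C=46, Site J=298. Site K (125) − Site J (298) = -173.

-173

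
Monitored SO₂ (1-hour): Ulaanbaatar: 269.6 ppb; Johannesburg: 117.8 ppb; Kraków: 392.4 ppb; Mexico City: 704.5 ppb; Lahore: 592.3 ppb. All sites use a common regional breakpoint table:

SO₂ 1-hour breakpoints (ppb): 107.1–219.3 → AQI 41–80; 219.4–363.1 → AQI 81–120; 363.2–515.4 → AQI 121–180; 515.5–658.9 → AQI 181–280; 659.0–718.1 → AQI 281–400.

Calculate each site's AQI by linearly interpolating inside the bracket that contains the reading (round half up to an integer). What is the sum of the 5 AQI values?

Ulaanbaatar: 269.6 ∈ [219.4, 363.1] ↔ index [81, 120].
81 + (269.6−219.4)·(120−81)/(363.1−219.4) = 81 + 50.2·39/143.7 ≈ 94.62, so AQI = 95.
Johannesburg 117.8: bracket 107.1–219.3 → index 41–80; slope 39/112.2, offset 10.7.
AQI = 41 + 39/112.2·10.7 ≈ 44.72 ⇒ 45.
Kraków: row 363.2–515.4 (AQI 121–180). (180−121)·(392.4−363.2)/(515.4−363.2) + 121 = 59·29.2/152.2 + 121 ≈ 132.32 → 132.
Mexico City: 704.5 lies in 659.0–718.1, so I_lo=281, I_hi=400, C_lo=659.0, C_hi=718.1.
(400−281)/(718.1−659.0) × (704.5−659.0) + 281 = 119/59.1 × 45.5 + 281 ≈ 372.62 → 373.
Lahore 592.3: bracket 515.5–658.9 → index 181–280; slope 99/143.4, offset 76.8.
AQI = 181 + 99/143.4·76.8 ≈ 234.02 ⇒ 234.
AQIs: Ulaanbaatar=95, Johannesburg=45, Kraków=132, Mexico City=373, Lahore=234. Sum = 95 + 45 + 132 + 373 + 234 = 879.

879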